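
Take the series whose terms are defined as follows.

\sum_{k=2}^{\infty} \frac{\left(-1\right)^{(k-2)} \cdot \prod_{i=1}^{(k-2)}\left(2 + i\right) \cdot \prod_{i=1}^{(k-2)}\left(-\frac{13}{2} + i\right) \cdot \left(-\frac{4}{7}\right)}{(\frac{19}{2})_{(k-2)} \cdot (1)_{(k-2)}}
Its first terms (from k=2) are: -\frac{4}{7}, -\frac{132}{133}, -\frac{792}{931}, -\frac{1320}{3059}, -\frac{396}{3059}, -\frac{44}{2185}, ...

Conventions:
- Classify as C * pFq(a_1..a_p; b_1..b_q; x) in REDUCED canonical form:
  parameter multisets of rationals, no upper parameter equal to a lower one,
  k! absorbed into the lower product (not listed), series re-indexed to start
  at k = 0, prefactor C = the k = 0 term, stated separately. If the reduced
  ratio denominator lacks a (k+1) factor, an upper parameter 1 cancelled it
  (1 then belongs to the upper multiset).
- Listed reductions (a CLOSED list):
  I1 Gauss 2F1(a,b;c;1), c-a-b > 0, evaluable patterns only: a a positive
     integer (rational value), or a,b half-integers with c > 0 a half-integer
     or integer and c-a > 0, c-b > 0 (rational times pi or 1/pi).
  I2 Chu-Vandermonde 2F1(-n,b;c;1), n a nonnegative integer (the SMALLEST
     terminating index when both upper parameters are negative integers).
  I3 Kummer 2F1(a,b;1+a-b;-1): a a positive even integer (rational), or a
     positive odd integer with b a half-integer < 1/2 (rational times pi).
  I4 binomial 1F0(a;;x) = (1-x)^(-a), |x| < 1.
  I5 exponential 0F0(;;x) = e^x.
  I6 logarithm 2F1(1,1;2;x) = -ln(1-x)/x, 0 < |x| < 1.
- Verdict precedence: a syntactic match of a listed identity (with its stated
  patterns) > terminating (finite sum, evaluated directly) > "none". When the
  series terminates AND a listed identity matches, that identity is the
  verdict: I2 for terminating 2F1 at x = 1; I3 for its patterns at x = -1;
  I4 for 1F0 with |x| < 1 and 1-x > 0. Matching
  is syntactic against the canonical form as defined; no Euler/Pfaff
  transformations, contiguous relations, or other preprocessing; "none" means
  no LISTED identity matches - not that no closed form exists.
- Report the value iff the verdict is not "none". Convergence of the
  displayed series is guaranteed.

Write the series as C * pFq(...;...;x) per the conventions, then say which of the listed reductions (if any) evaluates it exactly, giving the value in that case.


With C = -\frac{4}{7}: the canonical form is 2F1(-\frac{11}{2}, 3; \frac{19}{2}; -1). Verdict at x = -1: the Kummer evaluation I3 matches (x = -1; c = \frac{19}{2} equals 1+a-b for upper {-\frac{11}{2}, 3}: listed pattern). Value: \left(-\frac{109395}{114688}\right) \cdot \pi.

Key step: t_0 = -\frac{4}{7} here, and the running product (prefactor -4/7) telescopes to a rising factorial.
Term ratio: r(k) = -1 * (k-\frac{11}{2}) (k+3) / [(k+\frac{19}{2}) (k+1)] - poly over poly, x = -1 from leading terms; C = -\frac{4}{7} at k = 0.


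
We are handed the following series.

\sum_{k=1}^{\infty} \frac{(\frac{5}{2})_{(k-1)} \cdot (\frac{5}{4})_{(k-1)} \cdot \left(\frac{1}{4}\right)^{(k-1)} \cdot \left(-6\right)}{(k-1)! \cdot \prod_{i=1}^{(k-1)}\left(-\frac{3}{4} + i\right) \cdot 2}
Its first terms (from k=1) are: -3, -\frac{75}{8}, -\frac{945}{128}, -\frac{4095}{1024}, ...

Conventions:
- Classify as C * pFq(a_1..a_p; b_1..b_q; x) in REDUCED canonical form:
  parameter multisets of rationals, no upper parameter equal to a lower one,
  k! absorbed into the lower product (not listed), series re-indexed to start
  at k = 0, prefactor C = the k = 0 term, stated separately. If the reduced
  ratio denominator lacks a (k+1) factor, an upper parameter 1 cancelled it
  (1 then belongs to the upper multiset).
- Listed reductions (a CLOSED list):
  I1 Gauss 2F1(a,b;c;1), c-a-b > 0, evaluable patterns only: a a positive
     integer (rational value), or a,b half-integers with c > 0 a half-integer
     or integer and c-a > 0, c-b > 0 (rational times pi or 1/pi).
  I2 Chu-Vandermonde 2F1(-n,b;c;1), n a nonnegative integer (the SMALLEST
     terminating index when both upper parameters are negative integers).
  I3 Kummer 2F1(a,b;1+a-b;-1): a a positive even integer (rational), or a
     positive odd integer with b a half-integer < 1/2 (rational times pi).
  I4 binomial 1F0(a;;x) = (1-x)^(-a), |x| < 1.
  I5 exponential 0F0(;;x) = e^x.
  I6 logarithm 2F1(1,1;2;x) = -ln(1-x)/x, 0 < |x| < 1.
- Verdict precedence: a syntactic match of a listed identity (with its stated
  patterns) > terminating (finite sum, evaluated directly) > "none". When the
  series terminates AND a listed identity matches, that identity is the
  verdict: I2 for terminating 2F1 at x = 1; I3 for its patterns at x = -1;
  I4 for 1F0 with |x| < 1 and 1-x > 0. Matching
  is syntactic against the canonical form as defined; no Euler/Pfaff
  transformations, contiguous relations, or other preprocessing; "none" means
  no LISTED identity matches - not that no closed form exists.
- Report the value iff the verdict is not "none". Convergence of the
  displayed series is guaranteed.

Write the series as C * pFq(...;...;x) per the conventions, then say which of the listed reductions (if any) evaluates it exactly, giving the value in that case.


With C = -3: the canonical form is 2F1(\frac{5}{4}, \frac{5}{2}; \frac{1}{4}; \frac{1}{4}). Verdict: no listed reduction: x = \frac{1}{4} and upper {\frac{5}{4}, \frac{5}{2}} fail every I1-I6 pattern.

Key observation: from the first term -3: the constant factors (C = -3, x = 1/4) combine into one prefactor.
Step ratio: r(k) = \frac{1}{4} * (k+\frac{5}{4}) (k+\frac{5}{2}) / [(k+\frac{1}{4}) (k+1)] - rational in k. x = \frac{1}{4}; t_0 = -3; negate the roots.


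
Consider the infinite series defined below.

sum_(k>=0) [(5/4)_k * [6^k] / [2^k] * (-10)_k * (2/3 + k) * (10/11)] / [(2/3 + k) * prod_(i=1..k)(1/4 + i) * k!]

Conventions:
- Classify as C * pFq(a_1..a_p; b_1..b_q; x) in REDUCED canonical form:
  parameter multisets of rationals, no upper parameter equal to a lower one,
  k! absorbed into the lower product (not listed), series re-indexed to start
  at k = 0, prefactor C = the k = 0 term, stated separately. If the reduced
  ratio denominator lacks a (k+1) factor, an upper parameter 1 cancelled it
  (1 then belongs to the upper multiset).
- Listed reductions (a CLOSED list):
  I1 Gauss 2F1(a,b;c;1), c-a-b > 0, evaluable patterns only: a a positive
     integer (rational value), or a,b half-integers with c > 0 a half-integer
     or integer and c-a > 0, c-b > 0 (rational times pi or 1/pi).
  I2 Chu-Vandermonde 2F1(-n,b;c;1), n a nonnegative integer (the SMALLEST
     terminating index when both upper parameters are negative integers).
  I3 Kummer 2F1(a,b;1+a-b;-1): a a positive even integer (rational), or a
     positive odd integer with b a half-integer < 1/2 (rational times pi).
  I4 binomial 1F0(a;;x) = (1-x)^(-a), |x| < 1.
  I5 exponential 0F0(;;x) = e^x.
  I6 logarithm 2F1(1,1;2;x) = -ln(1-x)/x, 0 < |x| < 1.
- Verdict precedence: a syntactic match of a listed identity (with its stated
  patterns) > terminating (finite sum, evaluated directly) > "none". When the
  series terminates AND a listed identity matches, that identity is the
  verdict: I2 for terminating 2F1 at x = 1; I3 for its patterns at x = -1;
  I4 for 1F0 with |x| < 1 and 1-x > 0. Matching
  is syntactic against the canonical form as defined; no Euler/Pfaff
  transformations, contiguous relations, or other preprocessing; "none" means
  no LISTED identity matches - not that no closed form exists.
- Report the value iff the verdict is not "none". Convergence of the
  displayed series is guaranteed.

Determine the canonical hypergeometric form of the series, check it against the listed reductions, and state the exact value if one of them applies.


Key observation: t_0 being 10/11, the parameter 5/4 appears in both the upper and lower lists and cancels (alongside the other common factor).
Consecutive-term ratio: r(k) = 3 * (k-10) / [(k+1)] - poly over poly, x = 3 from leading terms; C = 10/11 at k = 0.

Prefactor 10/11, argument 3: 1F0 with upper {-10} over lower {-}. Verdict: terminating. With -10 upstairs the series is a 11-term polynomial sum; evaluated term by term. Its exact value is 10240/11.


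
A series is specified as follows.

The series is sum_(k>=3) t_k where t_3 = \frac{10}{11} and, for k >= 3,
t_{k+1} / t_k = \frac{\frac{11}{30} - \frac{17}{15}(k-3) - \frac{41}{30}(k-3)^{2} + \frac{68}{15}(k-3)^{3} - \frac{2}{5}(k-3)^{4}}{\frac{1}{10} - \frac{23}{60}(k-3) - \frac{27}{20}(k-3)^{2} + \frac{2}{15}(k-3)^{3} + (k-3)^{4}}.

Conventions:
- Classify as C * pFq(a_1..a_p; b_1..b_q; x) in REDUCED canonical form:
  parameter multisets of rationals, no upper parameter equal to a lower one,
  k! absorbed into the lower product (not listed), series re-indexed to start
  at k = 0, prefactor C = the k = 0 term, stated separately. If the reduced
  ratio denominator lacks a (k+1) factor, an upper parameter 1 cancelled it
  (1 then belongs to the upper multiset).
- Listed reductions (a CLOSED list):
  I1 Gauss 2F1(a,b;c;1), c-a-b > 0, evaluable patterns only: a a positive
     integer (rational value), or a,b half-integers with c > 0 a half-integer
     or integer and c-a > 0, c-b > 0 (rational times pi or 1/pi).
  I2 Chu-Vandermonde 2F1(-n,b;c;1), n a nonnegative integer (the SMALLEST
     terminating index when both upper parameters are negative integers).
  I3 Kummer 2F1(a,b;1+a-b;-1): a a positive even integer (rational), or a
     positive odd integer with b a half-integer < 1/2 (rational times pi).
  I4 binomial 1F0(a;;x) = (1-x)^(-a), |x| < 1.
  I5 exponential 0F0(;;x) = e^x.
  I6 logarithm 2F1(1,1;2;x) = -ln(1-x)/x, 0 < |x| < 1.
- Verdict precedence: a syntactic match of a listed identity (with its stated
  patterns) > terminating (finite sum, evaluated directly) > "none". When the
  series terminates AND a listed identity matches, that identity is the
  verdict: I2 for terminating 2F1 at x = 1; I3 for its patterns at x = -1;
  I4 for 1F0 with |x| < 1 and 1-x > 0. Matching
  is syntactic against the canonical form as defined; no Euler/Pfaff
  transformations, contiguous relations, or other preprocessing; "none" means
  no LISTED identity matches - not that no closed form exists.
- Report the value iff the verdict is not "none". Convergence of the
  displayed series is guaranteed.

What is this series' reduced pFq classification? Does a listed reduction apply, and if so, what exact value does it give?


x = -\frac{2}{5} here; the reduced form reads 3F2, upper {-11, -\frac{1}{2}, -\frac{1}{3}}, lower {-\frac{6}{5}, -\frac{1}{6}}, C = \frac{10}{11}. Verdict: terminating - no listed pattern fits, but -11 in the upper list cuts the series at k = 11; direct evaluation. Its exact value is -\frac{39836205866517200}{414122316994991}.

First insight: x = -\frac{2}{5} and factor the ratio over Q (prefactor 10/11): negated roots = parameters.
Adjacent-term ratio: r(k) = -\frac{2}{5} * (k-11) (k-\frac{1}{2}) (k-\frac{1}{3}) / [(k-\frac{6}{5}) (k-\frac{1}{6}) (k+1)] - rational in k, leading ratio -\frac{2}{5}; with t_0 = \frac{10}{11}, classification follows.


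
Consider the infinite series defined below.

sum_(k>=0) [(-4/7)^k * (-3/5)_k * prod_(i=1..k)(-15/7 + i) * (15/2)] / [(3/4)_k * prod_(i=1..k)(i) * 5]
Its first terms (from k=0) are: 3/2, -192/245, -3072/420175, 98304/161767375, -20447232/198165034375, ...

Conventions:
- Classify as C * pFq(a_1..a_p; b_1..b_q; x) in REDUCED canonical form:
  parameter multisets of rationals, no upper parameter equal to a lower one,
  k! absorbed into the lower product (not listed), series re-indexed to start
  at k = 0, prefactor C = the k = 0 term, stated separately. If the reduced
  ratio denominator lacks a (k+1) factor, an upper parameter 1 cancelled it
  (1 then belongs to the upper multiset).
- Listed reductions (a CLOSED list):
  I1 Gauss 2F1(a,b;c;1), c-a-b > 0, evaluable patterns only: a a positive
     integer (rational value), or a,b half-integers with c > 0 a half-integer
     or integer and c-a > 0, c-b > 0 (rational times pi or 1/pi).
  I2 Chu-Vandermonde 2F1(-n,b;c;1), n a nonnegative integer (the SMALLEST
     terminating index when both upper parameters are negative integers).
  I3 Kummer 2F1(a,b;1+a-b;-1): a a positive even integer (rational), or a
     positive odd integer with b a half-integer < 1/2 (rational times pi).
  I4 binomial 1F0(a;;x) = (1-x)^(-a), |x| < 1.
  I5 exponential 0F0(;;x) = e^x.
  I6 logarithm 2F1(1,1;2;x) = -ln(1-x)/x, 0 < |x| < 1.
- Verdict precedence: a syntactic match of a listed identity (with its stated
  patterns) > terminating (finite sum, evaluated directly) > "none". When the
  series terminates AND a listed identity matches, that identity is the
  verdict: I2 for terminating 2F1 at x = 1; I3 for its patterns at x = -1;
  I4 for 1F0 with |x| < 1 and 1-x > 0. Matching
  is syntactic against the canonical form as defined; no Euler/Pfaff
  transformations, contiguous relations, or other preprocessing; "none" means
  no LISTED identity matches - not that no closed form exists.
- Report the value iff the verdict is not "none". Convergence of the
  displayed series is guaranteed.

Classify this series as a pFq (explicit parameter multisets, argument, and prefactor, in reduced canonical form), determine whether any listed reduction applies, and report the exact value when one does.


At argument -4/7: a 2F1 with upper {-8/7, -3/5}, lower {3/4}, scaled by C = 3/2. Verdict: none - at argument -4/7 the multisets {-8/7, -3/5} ; {3/4} match no listed identity.

Key observation: from the first term 3/2: the running product (prefactor 3/2) telescopes to a rising factorial.
Step ratio: r(k) = (-4/7) * (k-8/7) (k-3/5) / [(k+3/4) (k+1)] ; factor over Q: parameters, x = (-4/7), and C = 3/2.


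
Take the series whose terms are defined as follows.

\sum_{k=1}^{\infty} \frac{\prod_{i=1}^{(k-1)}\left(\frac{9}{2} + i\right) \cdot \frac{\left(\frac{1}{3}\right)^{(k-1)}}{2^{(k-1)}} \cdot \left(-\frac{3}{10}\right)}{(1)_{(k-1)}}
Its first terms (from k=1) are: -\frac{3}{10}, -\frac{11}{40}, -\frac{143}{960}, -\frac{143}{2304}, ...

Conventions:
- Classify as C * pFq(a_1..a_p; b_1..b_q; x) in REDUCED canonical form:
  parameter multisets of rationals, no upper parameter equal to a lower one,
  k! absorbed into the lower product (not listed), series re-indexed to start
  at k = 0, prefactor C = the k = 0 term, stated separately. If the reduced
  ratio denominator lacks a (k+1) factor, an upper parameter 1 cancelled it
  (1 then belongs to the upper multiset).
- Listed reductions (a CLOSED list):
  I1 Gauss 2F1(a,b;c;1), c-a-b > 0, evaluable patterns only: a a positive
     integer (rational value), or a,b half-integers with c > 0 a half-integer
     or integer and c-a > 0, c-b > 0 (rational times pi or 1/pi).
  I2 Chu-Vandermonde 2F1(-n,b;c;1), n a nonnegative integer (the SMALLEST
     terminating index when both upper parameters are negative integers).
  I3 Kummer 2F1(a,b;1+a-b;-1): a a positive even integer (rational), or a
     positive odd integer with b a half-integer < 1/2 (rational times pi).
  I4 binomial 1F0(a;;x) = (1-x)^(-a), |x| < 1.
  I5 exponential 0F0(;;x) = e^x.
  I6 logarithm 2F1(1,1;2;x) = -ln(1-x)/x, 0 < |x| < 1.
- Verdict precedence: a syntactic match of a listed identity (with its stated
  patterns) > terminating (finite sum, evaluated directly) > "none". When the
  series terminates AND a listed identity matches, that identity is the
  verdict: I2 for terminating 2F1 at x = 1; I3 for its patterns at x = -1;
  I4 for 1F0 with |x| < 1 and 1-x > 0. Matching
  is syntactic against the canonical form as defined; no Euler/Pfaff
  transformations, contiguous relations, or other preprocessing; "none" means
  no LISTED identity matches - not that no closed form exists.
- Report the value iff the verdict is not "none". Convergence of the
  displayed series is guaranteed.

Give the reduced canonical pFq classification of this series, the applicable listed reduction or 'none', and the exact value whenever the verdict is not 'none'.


With C = -\frac{3}{10}: the canonical form is 1F0(\frac{11}{2}; -; \frac{1}{6}). Verdict (x = \frac{1}{6}): the binomial series (I4) applies (the 1F0 binomial series: exponent -11/2, x = \frac{1}{6}). Exact value: \left(-\frac{3}{10}\right) \cdot \left(\frac{5}{6}\right)^{-\frac{11}{2}}.

Key observation: with t_0 = -\frac{3}{10}, the running product (C = -3/10) telescopes to a rising factorial.
Consecutive-term ratio: r(k) = \frac{1}{6} * (k+\frac{11}{2}) / [(k+1)] - poly over poly, x = \frac{1}{6} from leading terms; C = -\frac{3}{10} at k = 0.


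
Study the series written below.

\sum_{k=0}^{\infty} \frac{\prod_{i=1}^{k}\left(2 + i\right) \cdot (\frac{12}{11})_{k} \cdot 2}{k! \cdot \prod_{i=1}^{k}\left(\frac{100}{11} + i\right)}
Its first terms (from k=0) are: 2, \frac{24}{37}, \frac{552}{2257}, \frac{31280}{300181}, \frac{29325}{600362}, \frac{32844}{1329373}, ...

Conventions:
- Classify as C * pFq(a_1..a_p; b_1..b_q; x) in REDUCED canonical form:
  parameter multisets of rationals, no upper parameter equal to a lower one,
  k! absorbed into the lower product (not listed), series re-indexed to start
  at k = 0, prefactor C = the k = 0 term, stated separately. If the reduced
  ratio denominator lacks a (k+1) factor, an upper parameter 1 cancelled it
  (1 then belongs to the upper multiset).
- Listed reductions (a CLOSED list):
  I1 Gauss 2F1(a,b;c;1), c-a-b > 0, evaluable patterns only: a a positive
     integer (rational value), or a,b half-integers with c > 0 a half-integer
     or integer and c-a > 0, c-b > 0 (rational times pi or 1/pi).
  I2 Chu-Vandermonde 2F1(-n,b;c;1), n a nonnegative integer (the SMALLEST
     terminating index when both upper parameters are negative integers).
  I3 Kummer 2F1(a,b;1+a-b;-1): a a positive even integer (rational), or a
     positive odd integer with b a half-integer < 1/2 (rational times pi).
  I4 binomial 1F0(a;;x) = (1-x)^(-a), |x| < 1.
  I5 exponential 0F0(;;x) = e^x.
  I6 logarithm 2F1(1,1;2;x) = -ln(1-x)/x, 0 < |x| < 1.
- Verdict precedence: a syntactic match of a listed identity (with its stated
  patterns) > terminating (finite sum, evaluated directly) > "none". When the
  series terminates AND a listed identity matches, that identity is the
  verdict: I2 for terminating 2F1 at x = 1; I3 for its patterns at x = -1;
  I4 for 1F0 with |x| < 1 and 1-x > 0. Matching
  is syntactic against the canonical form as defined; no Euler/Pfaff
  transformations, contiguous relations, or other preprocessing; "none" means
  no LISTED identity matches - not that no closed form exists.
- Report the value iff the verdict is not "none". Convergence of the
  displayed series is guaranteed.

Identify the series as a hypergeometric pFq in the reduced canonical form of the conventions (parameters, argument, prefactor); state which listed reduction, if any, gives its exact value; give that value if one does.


The series (x = 1) is 2F1: upper {\frac{12}{11}, 3}, lower {\frac{111}{11}}, prefactor 2. Verdict (x = 1): Gauss's theorem (I1) applies (x = 1: the Gamma ratio telescopes since c-a-b = 6 > 0 and a = 3 in Z>0). Its exact value is \frac{28925}{9317}.

Structural cue: x = 1 and the running product (C = 2) telescopes to a rising factorial.
Ratio: r(k) = 1 * (k+\frac{12}{11}) (k+3) / [(k+\frac{111}{11}) (k+1)] - poly over poly, x = 1 from leading terms; C = 2 at k = 0.


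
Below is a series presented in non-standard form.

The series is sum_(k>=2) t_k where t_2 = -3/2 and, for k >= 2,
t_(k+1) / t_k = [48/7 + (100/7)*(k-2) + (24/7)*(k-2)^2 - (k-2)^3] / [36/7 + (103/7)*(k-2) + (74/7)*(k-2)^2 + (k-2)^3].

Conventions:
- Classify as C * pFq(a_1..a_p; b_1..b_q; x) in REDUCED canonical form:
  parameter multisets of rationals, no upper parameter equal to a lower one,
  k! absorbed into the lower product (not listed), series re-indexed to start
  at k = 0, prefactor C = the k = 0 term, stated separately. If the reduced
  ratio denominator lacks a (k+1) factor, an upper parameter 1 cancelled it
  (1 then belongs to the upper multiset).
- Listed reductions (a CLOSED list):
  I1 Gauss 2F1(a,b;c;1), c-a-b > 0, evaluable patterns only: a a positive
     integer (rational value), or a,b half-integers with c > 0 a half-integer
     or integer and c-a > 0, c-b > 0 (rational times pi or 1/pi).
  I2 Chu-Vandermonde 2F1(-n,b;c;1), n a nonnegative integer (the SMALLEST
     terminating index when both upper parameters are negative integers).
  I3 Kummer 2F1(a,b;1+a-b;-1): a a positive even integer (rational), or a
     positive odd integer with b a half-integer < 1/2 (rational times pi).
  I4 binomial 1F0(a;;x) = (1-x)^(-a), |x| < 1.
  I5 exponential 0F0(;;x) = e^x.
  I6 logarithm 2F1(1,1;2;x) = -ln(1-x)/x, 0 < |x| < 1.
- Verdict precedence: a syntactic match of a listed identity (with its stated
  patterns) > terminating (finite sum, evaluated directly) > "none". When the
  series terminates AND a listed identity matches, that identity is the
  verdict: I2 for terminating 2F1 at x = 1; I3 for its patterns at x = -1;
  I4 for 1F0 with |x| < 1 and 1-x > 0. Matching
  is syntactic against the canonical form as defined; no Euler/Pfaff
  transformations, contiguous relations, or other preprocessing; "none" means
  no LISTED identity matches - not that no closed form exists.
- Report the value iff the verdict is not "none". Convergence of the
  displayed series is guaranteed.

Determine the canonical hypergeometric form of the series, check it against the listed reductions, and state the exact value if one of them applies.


Canonical form: C = -3/2 times 2F1 with upper {-6, 2}, lower {9}, x = -1. Verdict: the Kummer evaluation I3 applies (x = -1; c = 9 equals 1+a-b for upper {-6, 2}: listed pattern). Sum: -6.

First insight: with t_0 = -3/2, roots of the ratio polynomials (C = -3/2) are the negated parameters.
Consecutive-term ratio: r(k) = (-1) * (k-6) (k+2) / [(k+9) (k+1)] - rational; roots negated = parameters, x = (-1), C = -3/2.


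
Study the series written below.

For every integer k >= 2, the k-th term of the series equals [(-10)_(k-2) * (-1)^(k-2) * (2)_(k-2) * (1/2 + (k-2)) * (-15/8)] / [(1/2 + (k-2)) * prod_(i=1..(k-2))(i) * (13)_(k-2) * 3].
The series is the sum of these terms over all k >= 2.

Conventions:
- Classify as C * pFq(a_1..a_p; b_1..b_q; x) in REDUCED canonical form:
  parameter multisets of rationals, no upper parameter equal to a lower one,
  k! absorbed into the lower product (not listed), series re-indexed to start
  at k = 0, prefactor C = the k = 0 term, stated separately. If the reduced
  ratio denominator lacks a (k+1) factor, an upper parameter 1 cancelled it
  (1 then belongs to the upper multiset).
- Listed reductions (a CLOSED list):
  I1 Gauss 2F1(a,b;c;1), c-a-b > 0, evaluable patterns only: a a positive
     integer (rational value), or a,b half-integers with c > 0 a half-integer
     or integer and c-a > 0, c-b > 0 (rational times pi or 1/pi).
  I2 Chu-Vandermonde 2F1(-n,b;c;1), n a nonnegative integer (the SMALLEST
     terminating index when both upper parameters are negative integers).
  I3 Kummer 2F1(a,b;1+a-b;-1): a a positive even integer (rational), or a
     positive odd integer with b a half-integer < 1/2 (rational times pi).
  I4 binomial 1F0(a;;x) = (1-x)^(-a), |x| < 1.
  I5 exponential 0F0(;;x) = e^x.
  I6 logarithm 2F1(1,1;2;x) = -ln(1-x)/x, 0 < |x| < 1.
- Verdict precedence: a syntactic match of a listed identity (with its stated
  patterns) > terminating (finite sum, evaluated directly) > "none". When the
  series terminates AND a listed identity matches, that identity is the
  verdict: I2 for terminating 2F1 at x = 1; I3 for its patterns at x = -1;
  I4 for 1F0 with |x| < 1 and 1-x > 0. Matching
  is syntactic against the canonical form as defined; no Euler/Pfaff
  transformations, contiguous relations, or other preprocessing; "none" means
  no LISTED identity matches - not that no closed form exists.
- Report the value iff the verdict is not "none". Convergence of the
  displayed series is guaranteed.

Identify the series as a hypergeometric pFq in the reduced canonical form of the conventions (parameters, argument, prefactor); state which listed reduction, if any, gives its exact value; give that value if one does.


With C = -5/8: the canonical form is 2F1(-10, 2; 13; -1). Verdict (x = -1): Kummer's theorem (I3) applies (x = -1; c = 13 equals 1+a-b for upper {-10, 2}: listed pattern). Sum: -15/4.

Key observation: from the first term -5/8: the product of the first k integers (C = -5/8) is k!.
Step ratio: r(k) = (-1) * (k-10) (k+2) / [(k+13) (k+1)] ; factor over Q: parameters, x = (-1), and C = -5/8.


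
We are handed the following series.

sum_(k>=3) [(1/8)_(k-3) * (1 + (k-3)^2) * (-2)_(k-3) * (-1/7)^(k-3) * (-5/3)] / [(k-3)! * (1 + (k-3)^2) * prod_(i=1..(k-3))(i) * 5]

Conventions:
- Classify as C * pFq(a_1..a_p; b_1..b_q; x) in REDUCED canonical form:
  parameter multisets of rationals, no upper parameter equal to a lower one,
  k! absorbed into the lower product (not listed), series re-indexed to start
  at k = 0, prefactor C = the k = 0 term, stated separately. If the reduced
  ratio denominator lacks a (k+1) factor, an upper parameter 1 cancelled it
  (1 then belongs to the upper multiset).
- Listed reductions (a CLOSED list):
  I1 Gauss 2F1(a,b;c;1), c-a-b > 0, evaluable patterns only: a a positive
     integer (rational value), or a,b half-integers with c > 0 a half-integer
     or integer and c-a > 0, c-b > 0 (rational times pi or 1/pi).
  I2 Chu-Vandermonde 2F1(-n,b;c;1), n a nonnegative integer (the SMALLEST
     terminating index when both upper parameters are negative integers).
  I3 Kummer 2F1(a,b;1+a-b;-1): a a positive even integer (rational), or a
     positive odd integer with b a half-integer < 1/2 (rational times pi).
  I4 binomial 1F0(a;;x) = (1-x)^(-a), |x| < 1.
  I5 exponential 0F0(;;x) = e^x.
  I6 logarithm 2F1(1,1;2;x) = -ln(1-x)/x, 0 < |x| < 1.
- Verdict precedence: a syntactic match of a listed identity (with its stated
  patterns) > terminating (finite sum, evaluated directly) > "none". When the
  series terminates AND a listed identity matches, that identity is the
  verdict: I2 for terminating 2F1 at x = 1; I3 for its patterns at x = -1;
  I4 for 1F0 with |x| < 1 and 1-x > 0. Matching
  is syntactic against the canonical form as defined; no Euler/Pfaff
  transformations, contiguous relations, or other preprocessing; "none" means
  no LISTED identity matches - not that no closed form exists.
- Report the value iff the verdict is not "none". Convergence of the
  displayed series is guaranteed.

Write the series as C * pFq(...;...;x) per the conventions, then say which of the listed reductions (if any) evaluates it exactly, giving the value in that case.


Canonical form: C = -1/3 times 2F1 with upper {-2, 1/8}, lower {1}, x = -1/7. Verdict: terminating. With -2 upstairs the series is a 3-term polynomial sum; evaluated term by term. Value: -6505/18816.

Key step: t_0 being -1/3, the lower running product (C = -1/3, x = -1/7) is a rising factorial.
Adjacent-term ratio: r(k) = (-1/7) * (k-2) (k+1/8) / [(k+1) (k+1)] - poly over poly, x = (-1/7) from leading terms; C = -1/3 at k = 0.


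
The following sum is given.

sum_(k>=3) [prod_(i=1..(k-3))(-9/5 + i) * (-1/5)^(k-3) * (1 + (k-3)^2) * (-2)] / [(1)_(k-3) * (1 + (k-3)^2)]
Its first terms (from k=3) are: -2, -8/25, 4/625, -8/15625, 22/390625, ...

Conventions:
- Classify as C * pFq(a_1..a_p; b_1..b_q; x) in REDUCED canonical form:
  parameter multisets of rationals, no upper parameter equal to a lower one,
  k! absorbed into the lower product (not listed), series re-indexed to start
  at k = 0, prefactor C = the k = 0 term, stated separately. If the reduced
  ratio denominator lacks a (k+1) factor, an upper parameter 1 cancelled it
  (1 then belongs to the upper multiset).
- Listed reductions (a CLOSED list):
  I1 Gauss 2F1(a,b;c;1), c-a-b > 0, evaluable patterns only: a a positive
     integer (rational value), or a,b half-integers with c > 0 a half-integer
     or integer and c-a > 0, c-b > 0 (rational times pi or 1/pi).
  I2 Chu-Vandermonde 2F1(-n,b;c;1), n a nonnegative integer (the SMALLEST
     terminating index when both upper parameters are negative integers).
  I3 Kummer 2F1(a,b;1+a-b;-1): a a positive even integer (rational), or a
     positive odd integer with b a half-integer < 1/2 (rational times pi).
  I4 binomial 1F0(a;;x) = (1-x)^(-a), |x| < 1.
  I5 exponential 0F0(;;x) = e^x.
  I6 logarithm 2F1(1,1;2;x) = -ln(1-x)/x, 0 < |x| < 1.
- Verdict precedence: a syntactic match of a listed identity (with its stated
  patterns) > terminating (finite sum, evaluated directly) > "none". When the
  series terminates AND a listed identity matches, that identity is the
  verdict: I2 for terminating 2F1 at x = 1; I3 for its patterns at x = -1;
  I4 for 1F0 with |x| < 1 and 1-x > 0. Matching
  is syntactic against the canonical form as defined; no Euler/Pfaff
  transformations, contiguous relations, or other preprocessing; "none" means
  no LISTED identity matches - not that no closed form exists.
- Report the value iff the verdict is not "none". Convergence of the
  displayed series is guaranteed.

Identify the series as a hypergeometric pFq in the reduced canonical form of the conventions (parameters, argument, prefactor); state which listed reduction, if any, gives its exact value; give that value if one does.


Structural cue: from the first term -2: k^2 + 1 divides numerator and denominator alike; prefactor -2 after cancelling.
Step ratio: r(k) = (-1/5) * (k-4/5) / [(k+1)] - poly over poly, x = (-1/5) from leading terms; C = -2 at k = 0.

Prefactor -2, argument -1/5: 1F0 with upper {-4/5} over lower {-}. Verdict (x = -1/5): the I4 binomial reduction applies (the 1F0 binomial series: exponent 4/5, x = -1/5). Its exact value is (-2) * (6/5)^(4/5).


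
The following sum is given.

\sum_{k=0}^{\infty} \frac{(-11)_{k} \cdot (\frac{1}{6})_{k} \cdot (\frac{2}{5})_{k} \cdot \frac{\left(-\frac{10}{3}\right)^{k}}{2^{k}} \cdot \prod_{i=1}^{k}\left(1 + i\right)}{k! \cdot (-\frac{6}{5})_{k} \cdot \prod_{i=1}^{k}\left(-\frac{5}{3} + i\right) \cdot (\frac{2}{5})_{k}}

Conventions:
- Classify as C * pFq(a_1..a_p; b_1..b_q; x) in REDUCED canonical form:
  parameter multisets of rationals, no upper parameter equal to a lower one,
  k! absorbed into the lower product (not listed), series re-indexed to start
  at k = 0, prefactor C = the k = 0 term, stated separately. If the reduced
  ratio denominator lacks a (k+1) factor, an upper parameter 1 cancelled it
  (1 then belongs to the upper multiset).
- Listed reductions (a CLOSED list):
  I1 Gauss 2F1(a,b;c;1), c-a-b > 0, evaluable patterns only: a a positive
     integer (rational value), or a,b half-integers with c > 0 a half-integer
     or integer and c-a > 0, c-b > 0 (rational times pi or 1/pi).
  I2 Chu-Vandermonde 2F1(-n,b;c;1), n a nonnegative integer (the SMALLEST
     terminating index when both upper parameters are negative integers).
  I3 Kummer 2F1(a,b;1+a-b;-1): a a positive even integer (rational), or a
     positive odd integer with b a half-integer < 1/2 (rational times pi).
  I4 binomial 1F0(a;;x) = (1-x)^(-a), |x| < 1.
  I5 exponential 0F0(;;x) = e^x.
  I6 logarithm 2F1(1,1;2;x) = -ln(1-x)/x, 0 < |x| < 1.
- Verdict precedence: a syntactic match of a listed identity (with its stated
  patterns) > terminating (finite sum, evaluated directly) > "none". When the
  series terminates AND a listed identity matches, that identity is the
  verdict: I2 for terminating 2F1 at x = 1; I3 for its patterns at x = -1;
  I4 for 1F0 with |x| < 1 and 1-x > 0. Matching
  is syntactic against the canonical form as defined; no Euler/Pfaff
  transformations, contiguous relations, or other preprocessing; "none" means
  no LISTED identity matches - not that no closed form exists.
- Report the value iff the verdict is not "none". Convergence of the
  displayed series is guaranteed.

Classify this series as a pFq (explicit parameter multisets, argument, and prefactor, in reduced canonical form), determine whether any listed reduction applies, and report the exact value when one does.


Key step: t_0 = 1 here, and the running product (prefactor 1) telescopes to a rising factorial.
Adjacent-term ratio: r(k) = -\frac{5}{3} * (k-11) (k+\frac{1}{6}) (k+2) / [(k-\frac{6}{5}) (k-\frac{2}{3}) (k+1)] - rational in k. x = -\frac{5}{3}; t_0 = 1; negate the roots.

With C = 1: the canonical form is 3F2(-11, \frac{1}{6}, 2; -\frac{6}{5}, -\frac{2}{3}; -\frac{5}{3}). Verdict: terminating (-11 upstairs). 12 nonzero terms in all; added directly. Sum: -\frac{14079931073744733555222409}{30158957435682816}.


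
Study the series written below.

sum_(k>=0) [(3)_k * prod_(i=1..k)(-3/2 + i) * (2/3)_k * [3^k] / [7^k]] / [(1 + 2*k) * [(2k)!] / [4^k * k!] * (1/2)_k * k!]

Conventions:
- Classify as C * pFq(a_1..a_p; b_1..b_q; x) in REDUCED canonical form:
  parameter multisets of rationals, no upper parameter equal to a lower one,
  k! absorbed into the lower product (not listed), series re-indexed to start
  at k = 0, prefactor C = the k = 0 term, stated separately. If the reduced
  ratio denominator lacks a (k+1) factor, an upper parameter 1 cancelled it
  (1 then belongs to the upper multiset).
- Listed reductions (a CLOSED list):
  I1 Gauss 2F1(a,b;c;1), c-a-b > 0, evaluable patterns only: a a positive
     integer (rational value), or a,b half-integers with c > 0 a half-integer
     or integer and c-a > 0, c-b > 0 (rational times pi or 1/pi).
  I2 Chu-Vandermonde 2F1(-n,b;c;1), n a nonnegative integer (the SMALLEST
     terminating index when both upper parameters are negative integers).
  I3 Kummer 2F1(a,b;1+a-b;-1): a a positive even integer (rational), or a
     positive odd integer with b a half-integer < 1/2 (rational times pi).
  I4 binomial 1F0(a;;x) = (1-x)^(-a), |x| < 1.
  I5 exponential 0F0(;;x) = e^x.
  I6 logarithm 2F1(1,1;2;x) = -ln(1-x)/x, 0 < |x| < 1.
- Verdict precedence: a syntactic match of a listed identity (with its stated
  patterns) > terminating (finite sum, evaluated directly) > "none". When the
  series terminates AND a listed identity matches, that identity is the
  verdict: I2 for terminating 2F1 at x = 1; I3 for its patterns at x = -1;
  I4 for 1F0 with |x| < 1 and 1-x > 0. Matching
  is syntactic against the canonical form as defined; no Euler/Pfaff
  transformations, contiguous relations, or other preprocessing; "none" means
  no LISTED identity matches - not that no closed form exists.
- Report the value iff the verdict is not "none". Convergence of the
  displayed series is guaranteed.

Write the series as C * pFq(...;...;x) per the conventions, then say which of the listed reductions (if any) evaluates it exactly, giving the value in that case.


Structural cue: with t_0 = 1, the lower (2k+1) factor (C = 1, x = 3/7) shifts a half-integer Pochhammer.
Step ratio: r(k) = (3/7) * (k-1/2) (k+2/3) (k+3) / [(k+1/2) (k+3/2) (k+1)] - poly over poly, x = (3/7) from leading terms; C = 1 at k = 0.

x = 3/7 here; the reduced form reads 3F2, upper {-1/2, 2/3, 3}, lower {1/2, 3/2}, C = 1. Verdict: none - at argument 3/7 the multisets {-1/2, 2/3, 3} ; {1/2, 3/2} match no listed identity.


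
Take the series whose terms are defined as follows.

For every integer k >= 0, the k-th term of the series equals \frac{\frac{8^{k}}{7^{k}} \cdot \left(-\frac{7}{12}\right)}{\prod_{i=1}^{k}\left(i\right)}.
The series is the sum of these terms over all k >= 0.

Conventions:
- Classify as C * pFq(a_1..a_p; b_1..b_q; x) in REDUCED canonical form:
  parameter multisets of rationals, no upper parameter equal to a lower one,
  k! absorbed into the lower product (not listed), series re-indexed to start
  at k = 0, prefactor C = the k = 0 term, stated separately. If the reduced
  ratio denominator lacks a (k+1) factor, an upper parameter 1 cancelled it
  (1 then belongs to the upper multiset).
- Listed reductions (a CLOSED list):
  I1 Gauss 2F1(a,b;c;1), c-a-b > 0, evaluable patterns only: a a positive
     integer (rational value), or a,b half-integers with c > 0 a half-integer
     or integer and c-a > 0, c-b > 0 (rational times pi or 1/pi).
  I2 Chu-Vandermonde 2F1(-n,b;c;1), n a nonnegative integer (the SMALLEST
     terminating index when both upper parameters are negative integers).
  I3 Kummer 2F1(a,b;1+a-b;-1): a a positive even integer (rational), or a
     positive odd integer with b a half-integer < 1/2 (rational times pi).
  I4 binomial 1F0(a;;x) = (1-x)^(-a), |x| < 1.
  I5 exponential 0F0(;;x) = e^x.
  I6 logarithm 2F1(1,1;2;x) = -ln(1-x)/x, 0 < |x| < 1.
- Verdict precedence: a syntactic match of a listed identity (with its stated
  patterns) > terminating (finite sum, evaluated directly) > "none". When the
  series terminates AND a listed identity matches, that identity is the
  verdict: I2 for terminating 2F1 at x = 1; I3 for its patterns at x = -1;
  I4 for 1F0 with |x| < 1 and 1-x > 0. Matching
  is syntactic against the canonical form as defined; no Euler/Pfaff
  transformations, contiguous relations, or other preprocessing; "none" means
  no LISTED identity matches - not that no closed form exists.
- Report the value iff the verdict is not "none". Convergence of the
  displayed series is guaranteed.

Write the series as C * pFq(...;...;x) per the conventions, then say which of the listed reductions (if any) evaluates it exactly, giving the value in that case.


x = \frac{8}{7} here; the reduced form reads 0F0, upper {-}, lower {-}, C = -\frac{7}{12}. Verdict (x = \frac{8}{7}): the I5 exponential reduction applies (the 0F0 exponential series at x = \frac{8}{7}). Its exact value is \left(-\frac{7}{12}\right) \cdot e^{\frac{8}{7}}.

Key observation: t_0 = -\frac{7}{12} here, and the two geometric factors (C = -7/12, x = 8/7) combine into one argument.
Consecutive-term ratio: r(k) = \frac{8}{7} * 1 / [(k+1)] ; factor over Q: parameters, x = \frac{8}{7}, and C = -\frac{7}{12}.


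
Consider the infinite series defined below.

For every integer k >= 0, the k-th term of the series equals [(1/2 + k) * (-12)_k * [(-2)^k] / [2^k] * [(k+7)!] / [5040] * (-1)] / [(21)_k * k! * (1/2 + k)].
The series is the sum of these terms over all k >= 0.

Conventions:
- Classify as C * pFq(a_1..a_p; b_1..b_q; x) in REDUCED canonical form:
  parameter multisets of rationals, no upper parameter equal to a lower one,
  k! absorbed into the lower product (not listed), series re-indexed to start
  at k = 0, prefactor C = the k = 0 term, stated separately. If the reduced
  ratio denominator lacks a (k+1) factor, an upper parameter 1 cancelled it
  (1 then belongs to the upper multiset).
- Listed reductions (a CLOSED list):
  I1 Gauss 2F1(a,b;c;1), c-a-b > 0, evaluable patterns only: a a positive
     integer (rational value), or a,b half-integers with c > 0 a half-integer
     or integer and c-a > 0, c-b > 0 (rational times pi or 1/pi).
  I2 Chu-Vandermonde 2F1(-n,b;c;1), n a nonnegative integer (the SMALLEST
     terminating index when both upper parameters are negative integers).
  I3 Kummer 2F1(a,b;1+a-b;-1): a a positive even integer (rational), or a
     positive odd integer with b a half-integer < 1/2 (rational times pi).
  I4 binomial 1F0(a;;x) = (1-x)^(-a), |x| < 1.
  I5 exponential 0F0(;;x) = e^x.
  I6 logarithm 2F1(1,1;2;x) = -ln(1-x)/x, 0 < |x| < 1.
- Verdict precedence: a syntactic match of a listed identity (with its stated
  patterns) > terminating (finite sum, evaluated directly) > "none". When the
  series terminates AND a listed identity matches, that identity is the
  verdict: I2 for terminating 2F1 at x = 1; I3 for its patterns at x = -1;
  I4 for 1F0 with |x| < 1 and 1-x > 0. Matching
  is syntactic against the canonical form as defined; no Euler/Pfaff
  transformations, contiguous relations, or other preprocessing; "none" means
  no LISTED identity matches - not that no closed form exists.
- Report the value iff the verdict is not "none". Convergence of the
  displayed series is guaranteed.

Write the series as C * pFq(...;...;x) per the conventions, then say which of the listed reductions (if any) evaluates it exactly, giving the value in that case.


Key step: from the first term -1: the factorial ratio (prefactor -1) (k+a-1)!/(a-1)! is a rising factorial (a)_k.
Term ratio: r(k) = (-1) * (k-12) (k+8) / [(k+21) (k+1)] - poly over poly, x = (-1) from leading terms; C = -1 at k = 0.

Canonical form: C = -1 times 2F1 with upper {-12, 8}, lower {21}, x = -1. Verdict: this is the Kummer evaluation I3 (x = -1; c = 21 equals 1+a-b for upper {-12, 8}: listed pattern). Its exact value is -969/14.


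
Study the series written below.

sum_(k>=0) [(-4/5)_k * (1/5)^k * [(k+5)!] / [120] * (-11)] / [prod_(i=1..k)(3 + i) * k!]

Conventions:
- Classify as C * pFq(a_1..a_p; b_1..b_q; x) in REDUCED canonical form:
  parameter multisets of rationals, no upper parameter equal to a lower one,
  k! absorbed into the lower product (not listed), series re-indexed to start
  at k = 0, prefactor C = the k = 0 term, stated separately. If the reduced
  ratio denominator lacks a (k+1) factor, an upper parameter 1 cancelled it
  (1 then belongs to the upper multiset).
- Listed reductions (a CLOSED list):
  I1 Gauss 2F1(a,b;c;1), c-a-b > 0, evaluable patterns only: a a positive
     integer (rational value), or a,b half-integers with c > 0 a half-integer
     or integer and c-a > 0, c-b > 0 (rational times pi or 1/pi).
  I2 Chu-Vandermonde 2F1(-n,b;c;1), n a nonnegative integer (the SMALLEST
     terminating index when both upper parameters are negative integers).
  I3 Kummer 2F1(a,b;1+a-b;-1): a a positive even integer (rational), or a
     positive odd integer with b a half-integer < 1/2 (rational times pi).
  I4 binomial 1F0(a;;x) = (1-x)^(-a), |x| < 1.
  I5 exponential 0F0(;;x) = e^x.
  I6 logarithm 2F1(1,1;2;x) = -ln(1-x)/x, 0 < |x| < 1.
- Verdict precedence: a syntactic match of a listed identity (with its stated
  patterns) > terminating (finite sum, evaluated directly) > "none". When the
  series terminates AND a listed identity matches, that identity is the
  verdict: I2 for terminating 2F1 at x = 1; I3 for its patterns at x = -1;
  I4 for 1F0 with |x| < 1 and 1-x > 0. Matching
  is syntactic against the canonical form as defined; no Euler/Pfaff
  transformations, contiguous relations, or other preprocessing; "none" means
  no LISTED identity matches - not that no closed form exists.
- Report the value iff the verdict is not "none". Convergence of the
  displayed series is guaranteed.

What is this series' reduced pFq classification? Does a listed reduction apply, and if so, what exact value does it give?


x = 1/5 here; the reduced form reads 2F1, upper {-4/5, 6}, lower {4}, C = -11. Verdict: none. Every listed pattern misses the 2F1 form at 1/5, upper {-4/5, 6}.

Structural cue: t_0 = -11 here, and the lower running product (C = -11, x = 1/5) is a rising factorial.
Step ratio: r(k) = (1/5) * (k-4/5) (k+6) / [(k+4) (k+1)] - rational; roots negated = parameters, x = (1/5), C = -11.
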